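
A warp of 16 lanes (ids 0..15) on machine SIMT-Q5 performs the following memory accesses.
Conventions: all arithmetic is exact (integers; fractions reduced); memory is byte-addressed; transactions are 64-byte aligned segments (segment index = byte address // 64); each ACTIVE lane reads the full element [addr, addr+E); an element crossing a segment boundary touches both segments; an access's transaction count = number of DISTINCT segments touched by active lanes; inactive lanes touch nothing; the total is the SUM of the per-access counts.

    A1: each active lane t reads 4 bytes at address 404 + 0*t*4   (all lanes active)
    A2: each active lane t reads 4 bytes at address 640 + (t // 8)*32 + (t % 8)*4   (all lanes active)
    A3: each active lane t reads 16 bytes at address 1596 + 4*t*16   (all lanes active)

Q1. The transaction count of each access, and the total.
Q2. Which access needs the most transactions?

A1: 1 transaction
A2: 1 transaction
A3: 17 transactions

Answer: 1,1,17; total 19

Answer: A3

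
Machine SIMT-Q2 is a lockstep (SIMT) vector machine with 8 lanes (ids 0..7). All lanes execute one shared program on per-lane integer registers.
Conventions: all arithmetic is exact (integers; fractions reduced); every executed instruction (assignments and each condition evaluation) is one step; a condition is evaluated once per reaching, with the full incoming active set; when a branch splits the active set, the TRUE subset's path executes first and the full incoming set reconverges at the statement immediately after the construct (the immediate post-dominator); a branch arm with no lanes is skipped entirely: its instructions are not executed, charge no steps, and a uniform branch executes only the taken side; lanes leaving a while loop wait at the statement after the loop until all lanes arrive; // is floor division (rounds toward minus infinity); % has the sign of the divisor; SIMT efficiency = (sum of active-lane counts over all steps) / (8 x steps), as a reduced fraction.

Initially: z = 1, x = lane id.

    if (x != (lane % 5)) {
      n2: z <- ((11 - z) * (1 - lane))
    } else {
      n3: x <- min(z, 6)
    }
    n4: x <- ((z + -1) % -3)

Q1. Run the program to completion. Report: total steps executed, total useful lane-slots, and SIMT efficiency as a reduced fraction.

Answer: 4 steps, 24 useful, 3/4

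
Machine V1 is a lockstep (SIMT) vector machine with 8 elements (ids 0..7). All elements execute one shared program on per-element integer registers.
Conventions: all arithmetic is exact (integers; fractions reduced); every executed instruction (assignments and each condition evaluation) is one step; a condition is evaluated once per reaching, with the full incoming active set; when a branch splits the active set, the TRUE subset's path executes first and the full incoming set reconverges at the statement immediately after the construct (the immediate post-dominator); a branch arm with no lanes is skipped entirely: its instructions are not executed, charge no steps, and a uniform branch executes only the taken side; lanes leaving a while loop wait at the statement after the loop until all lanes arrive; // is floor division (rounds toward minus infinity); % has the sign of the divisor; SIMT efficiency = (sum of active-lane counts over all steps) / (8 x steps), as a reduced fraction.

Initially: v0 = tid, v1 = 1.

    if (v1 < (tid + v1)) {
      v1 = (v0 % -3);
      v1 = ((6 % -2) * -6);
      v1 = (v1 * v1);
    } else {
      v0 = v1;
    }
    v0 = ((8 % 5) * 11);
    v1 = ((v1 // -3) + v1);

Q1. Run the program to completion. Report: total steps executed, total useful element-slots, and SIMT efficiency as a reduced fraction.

Answer: 7 steps, 46 useful, 23/28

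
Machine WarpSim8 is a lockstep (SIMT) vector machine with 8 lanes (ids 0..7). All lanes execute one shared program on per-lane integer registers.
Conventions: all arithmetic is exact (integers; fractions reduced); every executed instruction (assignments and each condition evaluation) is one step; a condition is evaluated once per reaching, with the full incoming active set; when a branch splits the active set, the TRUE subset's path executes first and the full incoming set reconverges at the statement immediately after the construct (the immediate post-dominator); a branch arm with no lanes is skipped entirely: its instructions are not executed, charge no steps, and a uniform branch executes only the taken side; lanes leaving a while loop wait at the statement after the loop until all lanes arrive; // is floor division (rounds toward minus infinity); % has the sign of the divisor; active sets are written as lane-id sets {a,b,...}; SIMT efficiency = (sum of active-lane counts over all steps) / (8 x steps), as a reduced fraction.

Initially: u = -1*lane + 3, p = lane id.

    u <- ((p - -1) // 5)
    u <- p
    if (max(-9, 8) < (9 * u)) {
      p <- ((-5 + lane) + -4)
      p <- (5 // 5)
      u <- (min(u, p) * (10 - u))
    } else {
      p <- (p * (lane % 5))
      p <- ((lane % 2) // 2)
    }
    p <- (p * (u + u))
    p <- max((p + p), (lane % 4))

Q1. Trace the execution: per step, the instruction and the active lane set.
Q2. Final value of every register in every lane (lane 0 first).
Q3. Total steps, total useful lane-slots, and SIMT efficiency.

step 0: u <- ((p - -1) // 5)         {0,1,2,3,4,5,6,7}
step 1: u <- p                       {0,1,2,3,4,5,6,7}
step 2: eval (max(-9, 8) < (9 * u))  {0,1,2,3,4,5,6,7}
step 3: p <- ((-5 + lane) + -4)      {1,2,3,4,5,6,7}
step 4: p <- (5 // 5)                {1,2,3,4,5,6,7}
step 5: u <- (min(u, p) * (10 - u))  {1,2,3,4,5,6,7}
step 6: p <- (p * (lane % 5))        {0}
step 7: p <- ((lane % 2) // 2)       {0}
step 8: p <- (p * (u + u))           {0,1,2,3,4,5,6,7}
step 9: p <- max((p + p), (lane % 4)) {0,1,2,3,4,5,6,7}

Answer: 10 steps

u: 0,9,8,7,6,5,4,3
p: 0,36,32,28,24,20,16,12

steps = 10; useful = 63; efficiency = 63/80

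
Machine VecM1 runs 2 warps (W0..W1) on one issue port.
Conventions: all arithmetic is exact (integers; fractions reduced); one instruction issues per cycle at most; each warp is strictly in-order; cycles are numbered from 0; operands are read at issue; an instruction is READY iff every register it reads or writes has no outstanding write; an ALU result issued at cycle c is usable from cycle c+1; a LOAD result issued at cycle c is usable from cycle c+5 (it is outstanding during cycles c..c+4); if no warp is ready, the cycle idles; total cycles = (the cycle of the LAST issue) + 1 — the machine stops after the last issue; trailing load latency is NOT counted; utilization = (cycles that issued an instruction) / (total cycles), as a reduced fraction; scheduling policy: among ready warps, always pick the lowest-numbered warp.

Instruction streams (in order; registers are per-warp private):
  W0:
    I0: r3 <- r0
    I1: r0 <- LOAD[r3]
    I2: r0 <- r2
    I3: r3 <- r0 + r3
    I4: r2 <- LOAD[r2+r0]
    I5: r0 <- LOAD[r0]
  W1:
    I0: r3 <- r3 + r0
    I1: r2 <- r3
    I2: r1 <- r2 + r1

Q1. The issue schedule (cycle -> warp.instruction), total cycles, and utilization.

cycle 0: W0.I0
cycle 1: W0.I1
cycle 2: W1.I0
cycle 3: W1.I1
cycle 4: W1.I2
cycle 5: idle
cycle 6: W0.I2
cycle 7: W0.I3
cycle 8: W0.I4
cycle 9: W0.I5

Answer: 10 cycles, utilization 9/10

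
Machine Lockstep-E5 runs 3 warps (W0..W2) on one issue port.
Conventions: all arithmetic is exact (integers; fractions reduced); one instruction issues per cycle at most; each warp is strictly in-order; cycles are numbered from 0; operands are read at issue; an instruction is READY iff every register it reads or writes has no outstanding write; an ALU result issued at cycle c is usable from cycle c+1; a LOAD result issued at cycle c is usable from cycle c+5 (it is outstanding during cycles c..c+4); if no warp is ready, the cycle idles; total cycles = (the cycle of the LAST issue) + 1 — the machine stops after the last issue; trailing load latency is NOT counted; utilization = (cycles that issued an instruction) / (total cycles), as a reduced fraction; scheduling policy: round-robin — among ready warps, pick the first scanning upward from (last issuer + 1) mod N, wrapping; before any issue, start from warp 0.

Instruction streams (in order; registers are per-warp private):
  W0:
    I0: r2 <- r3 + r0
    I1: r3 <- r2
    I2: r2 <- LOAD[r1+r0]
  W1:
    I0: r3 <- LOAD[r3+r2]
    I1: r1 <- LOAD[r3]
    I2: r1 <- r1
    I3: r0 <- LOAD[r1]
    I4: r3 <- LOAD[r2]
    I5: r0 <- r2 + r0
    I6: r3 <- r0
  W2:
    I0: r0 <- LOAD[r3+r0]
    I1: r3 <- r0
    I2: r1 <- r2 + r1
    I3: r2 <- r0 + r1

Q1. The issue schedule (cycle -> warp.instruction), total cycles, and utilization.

cycle 0: W0.I0
cycle 1: W1.I0
cycle 2: W2.I0
cycle 3: W0.I1
cycle 4: W0.I2
cycle 5: idle
cycle 6: W1.I1
cycle 7: W2.I1
cycle 8: W2.I2
cycle 9: W2.I3
cycle 10: idle
cycle 11: W1.I2
cycle 12: W1.I3
cycle 13: W1.I4
cycle 14: idle
cycle 15: idle
cycle 16: idle
cycle 17: W1.I5
cycle 18: W1.I6

Answer: 19 cycles, utilization 14/19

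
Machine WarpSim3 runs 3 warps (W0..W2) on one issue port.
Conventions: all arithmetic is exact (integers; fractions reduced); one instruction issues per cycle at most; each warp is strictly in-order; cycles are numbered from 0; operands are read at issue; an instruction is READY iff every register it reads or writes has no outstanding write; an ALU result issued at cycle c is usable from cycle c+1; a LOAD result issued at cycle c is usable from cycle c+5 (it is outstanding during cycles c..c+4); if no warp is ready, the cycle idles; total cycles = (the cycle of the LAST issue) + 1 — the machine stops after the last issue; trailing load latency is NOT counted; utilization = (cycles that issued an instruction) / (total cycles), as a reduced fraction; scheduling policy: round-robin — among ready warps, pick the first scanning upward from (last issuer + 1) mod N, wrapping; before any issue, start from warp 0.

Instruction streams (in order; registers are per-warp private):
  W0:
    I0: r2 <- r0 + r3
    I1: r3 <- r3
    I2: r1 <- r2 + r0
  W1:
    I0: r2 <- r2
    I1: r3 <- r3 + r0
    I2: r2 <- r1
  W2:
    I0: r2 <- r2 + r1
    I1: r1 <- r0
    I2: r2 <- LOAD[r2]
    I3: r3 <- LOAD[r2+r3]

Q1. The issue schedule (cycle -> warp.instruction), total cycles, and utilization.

cycle 0: W0.I0
cycle 1: W1.I0
cycle 2: W2.I0
cycle 3: W0.I1
cycle 4: W1.I1
cycle 5: W2.I1
cycle 6: W0.I2
cycle 7: W1.I2
cycle 8: W2.I2
cycle 9: idle
cycle 10: idle
cycle 11: idle
cycle 12: idle
cycle 13: W2.I3

Answer: 14 cycles, utilization 5/7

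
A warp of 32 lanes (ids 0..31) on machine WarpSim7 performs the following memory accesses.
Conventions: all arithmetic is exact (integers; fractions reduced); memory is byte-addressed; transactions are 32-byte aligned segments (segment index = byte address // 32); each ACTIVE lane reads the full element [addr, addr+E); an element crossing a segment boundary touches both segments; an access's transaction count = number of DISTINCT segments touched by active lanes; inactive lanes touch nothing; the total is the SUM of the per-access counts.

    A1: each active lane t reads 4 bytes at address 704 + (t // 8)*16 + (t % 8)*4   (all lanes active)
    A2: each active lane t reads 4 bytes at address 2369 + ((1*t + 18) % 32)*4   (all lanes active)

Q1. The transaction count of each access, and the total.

A1: 3 transactions
A2: 5 transactions

Answer: 3,5; total 8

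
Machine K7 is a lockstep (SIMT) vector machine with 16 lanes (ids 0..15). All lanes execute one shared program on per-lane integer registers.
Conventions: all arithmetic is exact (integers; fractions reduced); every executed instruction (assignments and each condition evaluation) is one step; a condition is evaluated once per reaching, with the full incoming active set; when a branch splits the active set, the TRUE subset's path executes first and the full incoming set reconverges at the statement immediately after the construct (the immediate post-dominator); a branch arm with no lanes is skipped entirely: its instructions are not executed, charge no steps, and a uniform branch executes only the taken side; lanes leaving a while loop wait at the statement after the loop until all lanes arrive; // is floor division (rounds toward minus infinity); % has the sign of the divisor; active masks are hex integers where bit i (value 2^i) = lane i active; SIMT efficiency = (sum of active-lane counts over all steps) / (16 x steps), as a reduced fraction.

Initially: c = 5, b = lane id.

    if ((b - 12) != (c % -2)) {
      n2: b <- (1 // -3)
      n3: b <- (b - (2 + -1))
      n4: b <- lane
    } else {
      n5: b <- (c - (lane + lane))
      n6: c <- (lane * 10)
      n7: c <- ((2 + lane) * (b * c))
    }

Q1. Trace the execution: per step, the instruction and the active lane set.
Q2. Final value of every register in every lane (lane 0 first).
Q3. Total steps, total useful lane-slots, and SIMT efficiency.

step 0: eval ((b - 12) != (c % -2))  0xffff
step 1: b <- (1 // -3)               0xf7ff
step 2: b <- (b - (2 + -1))          0xf7ff
step 3: b <- lane                    0xf7ff
step 4: b <- (c - (lane + lane))     0x0800
step 5: c <- (lane * 10)             0x0800
step 6: c <- ((2 + lane) * (b * c))  0x0800

Answer: 7 steps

c: 5,5,5,5,5,5,5,5,5,5,5,-24310,5,5,5,5
b: 0,1,2,3,4,5,6,7,8,9,10,-17,12,13,14,15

steps = 7; useful = 64; efficiency = 64/112 = 4/7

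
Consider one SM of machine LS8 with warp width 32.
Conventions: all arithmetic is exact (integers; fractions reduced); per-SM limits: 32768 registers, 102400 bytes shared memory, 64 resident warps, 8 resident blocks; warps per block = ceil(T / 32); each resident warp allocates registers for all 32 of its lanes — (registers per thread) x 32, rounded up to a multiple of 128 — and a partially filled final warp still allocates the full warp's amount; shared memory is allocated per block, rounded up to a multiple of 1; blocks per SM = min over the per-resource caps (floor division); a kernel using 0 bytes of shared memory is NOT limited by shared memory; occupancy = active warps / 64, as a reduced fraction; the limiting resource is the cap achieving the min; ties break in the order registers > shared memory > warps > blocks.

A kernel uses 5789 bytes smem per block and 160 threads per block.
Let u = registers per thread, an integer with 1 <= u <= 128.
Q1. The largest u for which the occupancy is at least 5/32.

Answer: u = 100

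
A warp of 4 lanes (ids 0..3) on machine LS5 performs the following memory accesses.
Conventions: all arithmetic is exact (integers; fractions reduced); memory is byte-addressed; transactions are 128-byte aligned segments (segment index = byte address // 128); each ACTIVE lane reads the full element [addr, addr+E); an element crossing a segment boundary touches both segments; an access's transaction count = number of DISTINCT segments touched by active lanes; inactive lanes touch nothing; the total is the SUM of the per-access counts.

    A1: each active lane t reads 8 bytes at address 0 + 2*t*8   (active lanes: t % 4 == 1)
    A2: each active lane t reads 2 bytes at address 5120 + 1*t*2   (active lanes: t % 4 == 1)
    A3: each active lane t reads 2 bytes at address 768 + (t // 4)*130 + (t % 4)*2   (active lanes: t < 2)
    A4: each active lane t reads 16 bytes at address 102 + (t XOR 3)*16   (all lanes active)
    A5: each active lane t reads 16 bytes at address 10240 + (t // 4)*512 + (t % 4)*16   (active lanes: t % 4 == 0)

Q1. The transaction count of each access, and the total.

A1: 1 transaction
A2: 1 transaction
A3: 1 transaction
A4: 2 transactions
A5: 1 transaction

Answer: 1,1,1,2,1; total 6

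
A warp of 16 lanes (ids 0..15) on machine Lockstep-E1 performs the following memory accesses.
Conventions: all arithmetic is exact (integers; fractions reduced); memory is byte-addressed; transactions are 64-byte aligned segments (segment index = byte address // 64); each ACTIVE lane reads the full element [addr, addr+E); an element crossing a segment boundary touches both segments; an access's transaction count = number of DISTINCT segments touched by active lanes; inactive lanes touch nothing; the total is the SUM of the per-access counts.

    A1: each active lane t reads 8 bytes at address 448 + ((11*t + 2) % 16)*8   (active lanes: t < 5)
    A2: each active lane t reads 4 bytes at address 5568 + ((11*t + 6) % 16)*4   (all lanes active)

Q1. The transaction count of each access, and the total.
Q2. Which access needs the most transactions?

A1: 2 transactions
A2: 1 transaction

Answer: 2,1; total 3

Answer: A1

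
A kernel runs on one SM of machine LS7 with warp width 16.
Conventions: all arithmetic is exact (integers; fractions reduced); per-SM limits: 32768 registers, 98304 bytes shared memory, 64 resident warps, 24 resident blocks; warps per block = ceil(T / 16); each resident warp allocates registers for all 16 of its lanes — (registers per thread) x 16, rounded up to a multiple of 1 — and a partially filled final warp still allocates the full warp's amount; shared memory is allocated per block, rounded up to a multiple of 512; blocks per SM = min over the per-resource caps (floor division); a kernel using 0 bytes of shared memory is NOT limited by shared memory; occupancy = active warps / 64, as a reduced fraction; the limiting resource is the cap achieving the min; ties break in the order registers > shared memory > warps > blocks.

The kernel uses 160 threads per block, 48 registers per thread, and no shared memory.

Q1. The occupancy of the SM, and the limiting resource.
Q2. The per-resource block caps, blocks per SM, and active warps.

Answer: occupancy 5/8, limited by registers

registers: 4 blocks
shared memory: no limit (kernel uses none)
warps: 6 blocks
blocks: 24 blocks

Answer: 4 blocks, 40 active warps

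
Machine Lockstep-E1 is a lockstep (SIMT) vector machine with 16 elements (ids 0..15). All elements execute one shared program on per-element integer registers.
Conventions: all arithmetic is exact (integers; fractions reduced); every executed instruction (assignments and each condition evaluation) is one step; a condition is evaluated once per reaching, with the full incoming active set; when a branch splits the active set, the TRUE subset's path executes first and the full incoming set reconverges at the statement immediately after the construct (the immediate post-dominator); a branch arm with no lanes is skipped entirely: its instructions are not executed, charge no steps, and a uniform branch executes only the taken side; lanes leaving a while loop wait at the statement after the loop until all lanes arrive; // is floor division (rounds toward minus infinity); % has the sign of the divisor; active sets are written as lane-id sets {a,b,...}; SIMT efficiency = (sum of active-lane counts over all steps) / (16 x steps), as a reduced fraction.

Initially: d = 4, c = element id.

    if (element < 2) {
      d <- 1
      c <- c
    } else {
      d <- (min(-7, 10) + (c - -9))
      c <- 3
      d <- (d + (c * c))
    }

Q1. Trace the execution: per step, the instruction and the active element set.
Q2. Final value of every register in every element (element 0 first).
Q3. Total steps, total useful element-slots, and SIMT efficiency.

step 0: eval (element < 2)           {0,1,2,3,4,5,6,7,8,9,10,11,12,13,14,15}
step 1: d <- 1                       {0,1}
step 2: c <- c                       {0,1}
step 3: d <- (min(-7, 10) + (c - -9)) {2,3,4,5,6,7,8,9,10,11,12,13,14,15}
step 4: c <- 3                       {2,3,4,5,6,7,8,9,10,11,12,13,14,15}
step 5: d <- (d + (c * c))           {2,3,4,5,6,7,8,9,10,11,12,13,14,15}

Answer: 6 steps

d: 1,1,13,14,15,16,17,18,19,20,21,22,23,24,25,26
c: 0,1,3,3,3,3,3,3,3,3,3,3,3,3,3,3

steps = 6; useful = 62; efficiency = 62/96 = 31/48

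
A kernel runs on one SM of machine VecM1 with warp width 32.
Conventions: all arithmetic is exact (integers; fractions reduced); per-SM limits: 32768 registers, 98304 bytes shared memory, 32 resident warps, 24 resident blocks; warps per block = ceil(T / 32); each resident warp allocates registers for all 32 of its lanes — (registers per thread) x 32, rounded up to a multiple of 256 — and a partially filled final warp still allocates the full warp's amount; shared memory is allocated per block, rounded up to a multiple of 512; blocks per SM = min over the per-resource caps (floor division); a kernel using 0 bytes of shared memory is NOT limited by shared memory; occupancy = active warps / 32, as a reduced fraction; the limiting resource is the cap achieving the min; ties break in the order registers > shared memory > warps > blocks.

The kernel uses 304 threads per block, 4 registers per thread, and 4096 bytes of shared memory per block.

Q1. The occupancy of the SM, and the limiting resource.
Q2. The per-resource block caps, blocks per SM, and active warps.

Answer: occupancy 15/16, limited by warps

registers: 12 blocks
shared memory: 24 blocks
warps: 3 blocks
blocks: 24 blocks

Answer: 3 blocks, 30 active warps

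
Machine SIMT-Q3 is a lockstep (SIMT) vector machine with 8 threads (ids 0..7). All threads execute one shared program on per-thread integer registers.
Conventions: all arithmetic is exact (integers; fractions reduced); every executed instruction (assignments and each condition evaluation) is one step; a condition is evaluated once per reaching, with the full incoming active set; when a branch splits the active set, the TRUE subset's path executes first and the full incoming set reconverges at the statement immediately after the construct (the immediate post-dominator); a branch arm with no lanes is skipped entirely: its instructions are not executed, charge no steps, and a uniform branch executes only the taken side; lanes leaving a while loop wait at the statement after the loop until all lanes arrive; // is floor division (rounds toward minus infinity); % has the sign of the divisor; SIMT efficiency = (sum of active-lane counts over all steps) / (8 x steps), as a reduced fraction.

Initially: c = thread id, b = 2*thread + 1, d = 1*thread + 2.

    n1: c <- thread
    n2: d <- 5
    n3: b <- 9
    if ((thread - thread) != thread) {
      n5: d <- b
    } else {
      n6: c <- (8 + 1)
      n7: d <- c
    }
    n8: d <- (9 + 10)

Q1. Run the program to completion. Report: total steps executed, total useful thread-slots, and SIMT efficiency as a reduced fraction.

Answer: 8 steps, 49 useful, 49/64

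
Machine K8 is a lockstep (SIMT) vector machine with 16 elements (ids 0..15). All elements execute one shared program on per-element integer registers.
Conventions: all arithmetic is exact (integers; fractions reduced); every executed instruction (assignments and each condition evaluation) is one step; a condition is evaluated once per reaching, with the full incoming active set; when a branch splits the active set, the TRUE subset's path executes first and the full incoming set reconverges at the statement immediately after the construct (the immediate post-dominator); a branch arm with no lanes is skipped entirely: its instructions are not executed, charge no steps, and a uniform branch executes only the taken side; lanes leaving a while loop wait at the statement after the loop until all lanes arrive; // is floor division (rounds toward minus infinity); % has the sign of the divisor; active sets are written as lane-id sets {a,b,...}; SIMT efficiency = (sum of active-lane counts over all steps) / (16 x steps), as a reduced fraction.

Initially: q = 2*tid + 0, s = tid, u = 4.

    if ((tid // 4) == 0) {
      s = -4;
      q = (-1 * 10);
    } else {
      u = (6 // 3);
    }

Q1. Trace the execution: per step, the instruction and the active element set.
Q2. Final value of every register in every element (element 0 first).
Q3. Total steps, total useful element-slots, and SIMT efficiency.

step 0: eval ((tid // 4) == 0)       {0,1,2,3,4,5,6,7,8,9,10,11,12,13,14,15}
step 1: s <- -4                      {0,1,2,3}
step 2: q <- (-1 * 10)               {0,1,2,3}
step 3: u <- (6 // 3)                {4,5,6,7,8,9,10,11,12,13,14,15}

Answer: 4 steps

q: -10,-10,-10,-10,8,10,12,14,16,18,20,22,24,26,28,30
s: -4,-4,-4,-4,4,5,6,7,8,9,10,11,12,13,14,15
u: 4,4,4,4,2,2,2,2,2,2,2,2,2,2,2,2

steps = 4; useful = 36; efficiency = 36/64 = 9/16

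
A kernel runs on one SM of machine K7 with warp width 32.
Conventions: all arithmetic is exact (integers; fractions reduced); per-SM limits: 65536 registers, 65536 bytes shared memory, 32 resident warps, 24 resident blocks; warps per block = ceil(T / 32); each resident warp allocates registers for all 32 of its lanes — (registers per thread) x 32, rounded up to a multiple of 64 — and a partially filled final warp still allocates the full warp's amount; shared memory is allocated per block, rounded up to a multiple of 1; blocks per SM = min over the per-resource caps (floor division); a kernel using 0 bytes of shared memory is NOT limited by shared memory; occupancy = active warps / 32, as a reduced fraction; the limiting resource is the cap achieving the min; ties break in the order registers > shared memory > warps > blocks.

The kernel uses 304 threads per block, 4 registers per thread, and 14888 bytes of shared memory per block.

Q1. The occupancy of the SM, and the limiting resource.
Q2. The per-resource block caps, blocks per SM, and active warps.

Answer: occupancy 15/16, limited by warps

registers: 51 blocks
shared memory: 4 blocks
warps: 3 blocks
blocks: 24 blocks

Answer: 3 blocks, 30 active warps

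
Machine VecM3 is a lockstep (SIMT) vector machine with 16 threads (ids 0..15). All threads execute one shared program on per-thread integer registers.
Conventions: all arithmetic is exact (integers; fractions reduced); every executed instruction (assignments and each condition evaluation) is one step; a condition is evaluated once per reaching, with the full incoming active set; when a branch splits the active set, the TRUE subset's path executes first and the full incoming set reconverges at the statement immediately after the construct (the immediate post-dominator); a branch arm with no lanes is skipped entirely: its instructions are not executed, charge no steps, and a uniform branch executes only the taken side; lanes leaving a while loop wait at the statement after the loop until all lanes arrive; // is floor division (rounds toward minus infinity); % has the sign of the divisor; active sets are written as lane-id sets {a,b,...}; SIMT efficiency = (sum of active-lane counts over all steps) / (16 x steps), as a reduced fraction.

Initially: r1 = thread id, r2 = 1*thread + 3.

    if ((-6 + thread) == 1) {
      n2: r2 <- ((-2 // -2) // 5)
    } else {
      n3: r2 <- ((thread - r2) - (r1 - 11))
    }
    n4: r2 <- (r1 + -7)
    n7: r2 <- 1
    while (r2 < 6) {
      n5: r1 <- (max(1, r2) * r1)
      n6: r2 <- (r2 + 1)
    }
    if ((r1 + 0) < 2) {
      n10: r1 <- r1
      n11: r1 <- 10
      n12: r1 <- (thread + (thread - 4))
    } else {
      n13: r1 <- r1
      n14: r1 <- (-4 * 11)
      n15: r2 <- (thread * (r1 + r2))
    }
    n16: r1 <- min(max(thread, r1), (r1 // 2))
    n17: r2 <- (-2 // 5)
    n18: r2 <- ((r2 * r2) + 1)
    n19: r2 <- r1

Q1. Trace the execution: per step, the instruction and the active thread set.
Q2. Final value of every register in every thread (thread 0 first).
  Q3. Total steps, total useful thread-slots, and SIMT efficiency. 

step 0: eval ((-6 + thread) == 1)    {0,1,2,3,4,5,6,7,8,9,10,11,12,13,14,15}
step 1: r2 <- ((-2 // -2) // 5)      {7}
step 2: r2 <- ((thread - r2) - (r1 - 11)) {0,1,2,3,4,5,6,8,9,10,11,12,13,14,15}
step 3: r2 <- (r1 + -7)              {0,1,2,3,4,5,6,7,8,9,10,11,12,13,14,15}
step 4: r2 <- 1                      {0,1,2,3,4,5,6,7,8,9,10,11,12,13,14,15}
step 5: eval (r2 < 6)                {0,1,2,3,4,5,6,7,8,9,10,11,12,13,14,15}
step 6: r1 <- (max(1, r2) * r1)      {0,1,2,3,4,5,6,7,8,9,10,11,12,13,14,15}
step 7: r2 <- (r2 + 1)               {0,1,2,3,4,5,6,7,8,9,10,11,12,13,14,15}
step 8: eval (r2 < 6)                {0,1,2,3,4,5,6,7,8,9,10,11,12,13,14,15}
step 9: r1 <- (max(1, r2) * r1)      {0,1,2,3,4,5,6,7,8,9,10,11,12,13,14,15}
step 10: r2 <- (r2 + 1)               {0,1,2,3,4,5,6,7,8,9,10,11,12,13,14,15}
step 11: eval (r2 < 6)                {0,1,2,3,4,5,6,7,8,9,10,11,12,13,14,15}
step 12: r1 <- (max(1, r2) * r1)      {0,1,2,3,4,5,6,7,8,9,10,11,12,13,14,15}
step 13: r2 <- (r2 + 1)               {0,1,2,3,4,5,6,7,8,9,10,11,12,13,14,15}
step 14: eval (r2 < 6)                {0,1,2,3,4,5,6,7,8,9,10,11,12,13,14,15}
step 15: r1 <- (max(1, r2) * r1)      {0,1,2,3,4,5,6,7,8,9,10,11,12,13,14,15}
step 16: r2 <- (r2 + 1)               {0,1,2,3,4,5,6,7,8,9,10,11,12,13,14,15}
step 17: eval (r2 < 6)                {0,1,2,3,4,5,6,7,8,9,10,11,12,13,14,15}
step 18: r1 <- (max(1, r2) * r1)      {0,1,2,3,4,5,6,7,8,9,10,11,12,13,14,15}
step 19: r2 <- (r2 + 1)               {0,1,2,3,4,5,6,7,8,9,10,11,12,13,14,15}
step 20: eval (r2 < 6)                {0,1,2,3,4,5,6,7,8,9,10,11,12,13,14,15}
step 21: eval ((r1 + 0) < 2)          {0,1,2,3,4,5,6,7,8,9,10,11,12,13,14,15}
step 22: r1 <- r1                     {0}
step 23: r1 <- 10                     {0}
step 24: r1 <- (thread + (thread - 4)) {0}
step 25: r1 <- r1                     {1,2,3,4,5,6,7,8,9,10,11,12,13,14,15}
step 26: r1 <- (-4 * 11)              {1,2,3,4,5,6,7,8,9,10,11,12,13,14,15}
step 27: r2 <- (thread * (r1 + r2))   {1,2,3,4,5,6,7,8,9,10,11,12,13,14,15}
step 28: r1 <- min(max(thread, r1), (r1 // 2)) {0,1,2,3,4,5,6,7,8,9,10,11,12,13,14,15}
step 29: r2 <- (-2 // 5)              {0,1,2,3,4,5,6,7,8,9,10,11,12,13,14,15}
step 30: r2 <- ((r2 * r2) + 1)        {0,1,2,3,4,5,6,7,8,9,10,11,12,13,14,15}
step 31: r2 <- r1                     {0,1,2,3,4,5,6,7,8,9,10,11,12,13,14,15}

Answer: 32 steps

r1: -2,-22,-22,-22,-22,-22,-22,-22,-22,-22,-22,-22,-22,-22,-22,-22
r2: -2,-22,-22,-22,-22,-22,-22,-22,-22,-22,-22,-22,-22,-22,-22,-22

steps = 32; useful = 448; efficiency = 448/512 = 7/8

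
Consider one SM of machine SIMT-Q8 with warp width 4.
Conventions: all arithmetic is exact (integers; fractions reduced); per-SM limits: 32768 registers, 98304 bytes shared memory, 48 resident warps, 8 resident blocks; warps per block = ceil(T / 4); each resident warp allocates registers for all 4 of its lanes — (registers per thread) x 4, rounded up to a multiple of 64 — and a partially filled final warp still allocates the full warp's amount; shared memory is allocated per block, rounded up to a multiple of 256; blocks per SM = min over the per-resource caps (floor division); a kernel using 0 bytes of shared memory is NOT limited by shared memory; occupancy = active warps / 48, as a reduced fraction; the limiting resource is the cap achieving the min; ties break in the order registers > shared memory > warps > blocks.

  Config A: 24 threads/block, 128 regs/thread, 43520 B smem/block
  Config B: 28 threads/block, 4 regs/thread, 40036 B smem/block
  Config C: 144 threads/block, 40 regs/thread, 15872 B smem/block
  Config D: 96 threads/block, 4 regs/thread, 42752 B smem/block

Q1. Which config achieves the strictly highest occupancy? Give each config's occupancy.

occupancies: A 1/4, B 7/24, C 3/4, D 1

Answer: D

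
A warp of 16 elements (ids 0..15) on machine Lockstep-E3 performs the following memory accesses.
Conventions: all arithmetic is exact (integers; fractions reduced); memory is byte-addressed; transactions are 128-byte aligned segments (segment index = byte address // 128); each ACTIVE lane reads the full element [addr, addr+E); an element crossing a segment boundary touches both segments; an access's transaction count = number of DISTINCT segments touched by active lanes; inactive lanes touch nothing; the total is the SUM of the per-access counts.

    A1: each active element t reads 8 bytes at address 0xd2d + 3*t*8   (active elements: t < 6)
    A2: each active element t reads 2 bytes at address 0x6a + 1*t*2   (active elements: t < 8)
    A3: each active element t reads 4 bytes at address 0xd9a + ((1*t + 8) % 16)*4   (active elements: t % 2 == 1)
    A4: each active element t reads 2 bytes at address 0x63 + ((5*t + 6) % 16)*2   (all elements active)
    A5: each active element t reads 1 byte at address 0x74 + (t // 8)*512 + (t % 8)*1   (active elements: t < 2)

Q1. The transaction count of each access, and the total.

A1: 2 transactions
A2: 1 transaction
A3: 1 transaction
A4: 2 transactions
A5: 1 transaction

Answer: 2,1,1,2,1; total 7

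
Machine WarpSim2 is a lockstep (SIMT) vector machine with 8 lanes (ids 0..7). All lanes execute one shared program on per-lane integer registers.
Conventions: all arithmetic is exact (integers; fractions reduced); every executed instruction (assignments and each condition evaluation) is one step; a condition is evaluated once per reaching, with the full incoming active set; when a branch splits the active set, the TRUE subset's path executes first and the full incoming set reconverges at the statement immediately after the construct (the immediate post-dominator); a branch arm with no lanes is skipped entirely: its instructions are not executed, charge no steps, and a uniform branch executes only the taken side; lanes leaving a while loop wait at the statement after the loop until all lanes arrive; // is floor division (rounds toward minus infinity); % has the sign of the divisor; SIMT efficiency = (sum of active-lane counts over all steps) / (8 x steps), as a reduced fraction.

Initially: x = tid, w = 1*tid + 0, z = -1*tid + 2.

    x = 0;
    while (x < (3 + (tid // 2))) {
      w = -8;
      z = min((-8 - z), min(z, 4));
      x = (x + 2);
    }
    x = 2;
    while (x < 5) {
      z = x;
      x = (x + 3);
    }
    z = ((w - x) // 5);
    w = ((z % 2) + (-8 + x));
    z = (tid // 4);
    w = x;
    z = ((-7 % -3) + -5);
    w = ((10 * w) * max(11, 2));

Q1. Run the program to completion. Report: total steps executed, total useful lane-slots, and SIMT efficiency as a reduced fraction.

Answer: 25 steps, 184 useful, 23/25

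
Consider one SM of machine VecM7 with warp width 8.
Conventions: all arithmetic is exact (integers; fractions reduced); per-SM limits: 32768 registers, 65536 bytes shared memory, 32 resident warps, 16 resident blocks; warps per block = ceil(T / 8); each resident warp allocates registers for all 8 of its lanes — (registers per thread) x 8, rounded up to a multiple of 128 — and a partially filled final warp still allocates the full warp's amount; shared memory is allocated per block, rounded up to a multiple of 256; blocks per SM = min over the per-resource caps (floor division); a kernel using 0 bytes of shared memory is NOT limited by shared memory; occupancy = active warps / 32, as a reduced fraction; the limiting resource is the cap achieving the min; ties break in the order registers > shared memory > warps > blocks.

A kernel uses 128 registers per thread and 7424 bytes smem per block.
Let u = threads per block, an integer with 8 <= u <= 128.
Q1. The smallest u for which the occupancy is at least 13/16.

Answer: u = 25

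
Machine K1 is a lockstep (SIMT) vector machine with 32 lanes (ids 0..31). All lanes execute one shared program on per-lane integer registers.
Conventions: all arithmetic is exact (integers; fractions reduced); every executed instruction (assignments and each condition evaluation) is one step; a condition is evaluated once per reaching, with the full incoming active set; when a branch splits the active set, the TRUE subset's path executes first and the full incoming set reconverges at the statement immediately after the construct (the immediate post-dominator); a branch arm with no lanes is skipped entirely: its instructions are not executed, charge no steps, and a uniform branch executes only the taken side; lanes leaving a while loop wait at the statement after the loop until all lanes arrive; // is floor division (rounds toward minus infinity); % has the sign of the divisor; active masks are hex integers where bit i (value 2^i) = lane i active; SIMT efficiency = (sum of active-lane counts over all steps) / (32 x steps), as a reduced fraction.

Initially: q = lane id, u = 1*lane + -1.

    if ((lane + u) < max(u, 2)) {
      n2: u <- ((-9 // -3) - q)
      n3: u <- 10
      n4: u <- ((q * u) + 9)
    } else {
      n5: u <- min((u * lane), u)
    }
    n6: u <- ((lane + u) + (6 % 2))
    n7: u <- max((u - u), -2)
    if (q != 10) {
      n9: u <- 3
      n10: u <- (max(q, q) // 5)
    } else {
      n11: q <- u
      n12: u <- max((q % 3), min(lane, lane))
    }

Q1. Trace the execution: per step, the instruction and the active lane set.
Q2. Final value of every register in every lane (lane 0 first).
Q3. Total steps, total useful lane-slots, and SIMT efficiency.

step 0: eval ((lane + u) < max(u, 2)) 0xffffffff
step 1: u <- ((-9 // -3) - q)        0x00000003
step 2: u <- 10                      0x00000003
step 3: u <- ((q * u) + 9)           0x00000003
step 4: u <- min((u * lane), u)      0xfffffffc
step 5: u <- ((lane + u) + (6 % 2))  0xffffffff
step 6: u <- max((u - u), -2)        0xffffffff
step 7: eval (q != 10)               0xffffffff
step 8: u <- 3                       0xfffffbff
step 9: u <- (max(q, q) // 5)        0xfffffbff
step 10: q <- u                       0x00000400
step 11: u <- max((q % 3), min(lane, lane)) 0x00000400

Answer: 12 steps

q: 0,1,2,3,4,5,6,7,8,9,0,11,12,13,14,15,16,17,18,19,20,21,22,23,24,25,26,27,28,29,30,31
u: 0,0,0,0,0,1,1,1,1,1,10,2,2,2,2,3,3,3,3,3,4,4,4,4,4,5,5,5,5,5,6,6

steps = 12; useful = 228; efficiency = 228/384 = 19/32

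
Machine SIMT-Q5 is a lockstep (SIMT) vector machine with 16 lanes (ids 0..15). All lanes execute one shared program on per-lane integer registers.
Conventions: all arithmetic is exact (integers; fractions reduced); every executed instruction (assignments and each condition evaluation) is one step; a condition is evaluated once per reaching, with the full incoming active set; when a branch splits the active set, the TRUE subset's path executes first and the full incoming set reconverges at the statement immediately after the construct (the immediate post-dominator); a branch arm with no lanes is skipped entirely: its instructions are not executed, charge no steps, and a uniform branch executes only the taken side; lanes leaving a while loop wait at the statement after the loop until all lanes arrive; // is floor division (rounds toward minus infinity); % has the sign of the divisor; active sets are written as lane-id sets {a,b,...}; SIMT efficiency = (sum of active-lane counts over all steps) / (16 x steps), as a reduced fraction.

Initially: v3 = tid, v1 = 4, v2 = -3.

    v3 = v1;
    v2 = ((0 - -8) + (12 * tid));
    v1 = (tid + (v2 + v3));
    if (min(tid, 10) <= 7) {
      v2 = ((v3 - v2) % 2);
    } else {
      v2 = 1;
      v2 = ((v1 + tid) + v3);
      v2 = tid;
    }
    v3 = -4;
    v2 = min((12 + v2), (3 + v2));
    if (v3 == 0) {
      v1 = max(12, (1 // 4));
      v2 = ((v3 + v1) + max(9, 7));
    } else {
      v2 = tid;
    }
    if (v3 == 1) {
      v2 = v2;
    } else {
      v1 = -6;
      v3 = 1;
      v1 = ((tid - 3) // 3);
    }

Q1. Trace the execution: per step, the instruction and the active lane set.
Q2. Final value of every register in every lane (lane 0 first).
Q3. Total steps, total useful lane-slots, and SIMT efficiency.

step 0: v3 <- v1                     {0,1,2,3,4,5,6,7,8,9,10,11,12,13,14,15}
step 1: v2 <- ((0 - -8) + (12 * tid)) {0,1,2,3,4,5,6,7,8,9,10,11,12,13,14,15}
step 2: v1 <- (tid + (v2 + v3))      {0,1,2,3,4,5,6,7,8,9,10,11,12,13,14,15}
step 3: eval (min(tid, 10) <= 7)     {0,1,2,3,4,5,6,7,8,9,10,11,12,13,14,15}
step 4: v2 <- ((v3 - v2) % 2)        {0,1,2,3,4,5,6,7}
step 5: v2 <- 1                      {8,9,10,11,12,13,14,15}
step 6: v2 <- ((v1 + tid) + v3)      {8,9,10,11,12,13,14,15}
step 7: v2 <- tid                    {8,9,10,11,12,13,14,15}
step 8: v3 <- -4                     {0,1,2,3,4,5,6,7,8,9,10,11,12,13,14,15}
step 9: v2 <- min((12 + v2), (3 + v2)) {0,1,2,3,4,5,6,7,8,9,10,11,12,13,14,15}
step 10: eval (v3 == 0)               {0,1,2,3,4,5,6,7,8,9,10,11,12,13,14,15}
step 11: v2 <- tid                    {0,1,2,3,4,5,6,7,8,9,10,11,12,13,14,15}
step 12: eval (v3 == 1)               {0,1,2,3,4,5,6,7,8,9,10,11,12,13,14,15}
step 13: v1 <- -6                     {0,1,2,3,4,5,6,7,8,9,10,11,12,13,14,15}
step 14: v3 <- 1                      {0,1,2,3,4,5,6,7,8,9,10,11,12,13,14,15}
step 15: v1 <- ((tid - 3) // 3)       {0,1,2,3,4,5,6,7,8,9,10,11,12,13,14,15}

Answer: 16 steps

v3: 1,1,1,1,1,1,1,1,1,1,1,1,1,1,1,1
v1: -1,-1,-1,0,0,0,1,1,1,2,2,2,3,3,3,4
v2: 0,1,2,3,4,5,6,7,8,9,10,11,12,13,14,15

steps = 16; useful = 224; efficiency = 224/256 = 7/8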